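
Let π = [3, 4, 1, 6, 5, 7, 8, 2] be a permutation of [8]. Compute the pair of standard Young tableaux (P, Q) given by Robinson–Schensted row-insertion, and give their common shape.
P = [1, 2, 5, 7, 8] / [3, 4] / [6];  Q = [1, 2, 4, 6, 7] / [3, 5] / [8];  common shape = (5, 2, 1)

Row-insert the values π_1, π_2, … into P one at a time, bumping the leftmost entry strictly greater than the inserted value down to the next row. The recording tableau Q records, in position (i, j), the step at which that cell was added to P.
  Insert 3 (step 1): P = [3];  Q = [1]
  Insert 4 (step 2): P = [3, 4];  Q = [1, 2]
  Insert 1 (step 3): P = [1, 4] / [3];  Q = [1, 2] / [3]
  Insert 6 (step 4): P = [1, 4, 6] / [3];  Q = [1, 2, 4] / [3]
  Insert 5 (step 5): P = [1, 4, 5] / [3, 6];  Q = [1, 2, 4] / [3, 5]
  Insert 7 (step 6): P = [1, 4, 5, 7] / [3, 6];  Q = [1, 2, 4, 6] / [3, 5]
  Insert 8 (step 7): P = [1, 4, 5, 7, 8] / [3, 6];  Q = [1, 2, 4, 6, 7] / [3, 5]
  Insert 2 (step 8): P = [1, 2, 5, 7, 8] / [3, 4] / [6];  Q = [1, 2, 4, 6, 7] / [3, 5] / [8]
Final shape: (5, 2, 1).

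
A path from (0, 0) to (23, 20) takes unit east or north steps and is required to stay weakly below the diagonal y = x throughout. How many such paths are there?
Number of paths = 160094486370

By the reflection principle (André's argument), the number of monotone paths to (23, 20) with n ≤ m that never go above y = x is C(43, 23) − C(43, 24) = 960566918220 − 800472431850 = 160094486370.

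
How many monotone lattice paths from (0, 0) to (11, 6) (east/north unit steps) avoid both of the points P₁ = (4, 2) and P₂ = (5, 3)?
Number of paths = 5242

Inclusion–exclusion. Total paths: C(17, 11) = 12376. Through P₁: C(6, 4)·C(11, 7) = 4950. Through P₂: C(8, 5)·C(9, 6) = 4704. Since P₁ is strictly southwest of P₂, a monotone path through both must visit P₁ then P₂; paths through both = C(6, 4)·C(2, 1)·C(9, 6) = 2520. Avoid both = 12376 − 4950 − 4704 + 2520 = 5242.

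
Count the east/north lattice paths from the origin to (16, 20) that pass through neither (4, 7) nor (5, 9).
Number of paths = 4877875926

Inclusion–exclusion. Total paths: C(36, 16) = 7307872110. Through P₁: C(11, 4)·C(25, 12) = 1716099000. Through P₂: C(14, 5)·C(22, 11) = 1412274864. Since P₁ is strictly southwest of P₂, a monotone path through both must visit P₁ then P₂; paths through both = C(11, 4)·C(3, 1)·C(22, 11) = 698377680. Avoid both = 7307872110 − 1716099000 − 1412274864 + 698377680 = 4877875926.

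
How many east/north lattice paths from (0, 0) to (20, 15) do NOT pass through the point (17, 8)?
Number of paths = 3118154160

Total paths from (0, 0) to (20, 15): C(35, 20) = 3247943160. Paths through (17, 8): (paths (0, 0) → (17, 8)) × (paths (17, 8) → (20, 15)) = C(25, 17) · C(10, 3) = 1081575 · 120 = 129789000. Avoidance count = 3247943160 − 129789000 = 3118154160.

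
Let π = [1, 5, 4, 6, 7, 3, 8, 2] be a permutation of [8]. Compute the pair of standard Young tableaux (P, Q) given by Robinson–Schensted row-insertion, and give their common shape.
P = [1, 2, 6, 7, 8] / [3] / [4] / [5];  Q = [1, 2, 4, 5, 7] / [3] / [6] / [8];  common shape = (5, 1, 1, 1)

Row-insert the values π_1, π_2, … into P one at a time, bumping the leftmost entry strictly greater than the inserted value down to the next row. The recording tableau Q records, in position (i, j), the step at which that cell was added to P.
  Insert 1 (step 1): P = [1];  Q = [1]
  Insert 5 (step 2): P = [1, 5];  Q = [1, 2]
  Insert 4 (step 3): P = [1, 4] / [5];  Q = [1, 2] / [3]
  Insert 6 (step 4): P = [1, 4, 6] / [5];  Q = [1, 2, 4] / [3]
  Insert 7 (step 5): P = [1, 4, 6, 7] / [5];  Q = [1, 2, 4, 5] / [3]
  Insert 3 (step 6): P = [1, 3, 6, 7] / [4] / [5];  Q = [1, 2, 4, 5] / [3] / [6]
  Insert 8 (step 7): P = [1, 3, 6, 7, 8] / [4] / [5];  Q = [1, 2, 4, 5, 7] / [3] / [6]
  Insert 2 (step 8): P = [1, 2, 6, 7, 8] / [3] / [4] / [5];  Q = [1, 2, 4, 5, 7] / [3] / [6] / [8]
Final shape: (5, 1, 1, 1).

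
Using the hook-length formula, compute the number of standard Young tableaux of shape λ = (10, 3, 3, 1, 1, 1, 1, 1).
# SYT of shape (10, 3, 3, 1, 1, 1, 1, 1) = 52284960

Hook-length formula: f^λ = n! / Π hook(c), product over all cells c of the Young diagram. For λ = (10, 3, 3, 1, 1, 1, 1, 1), n = 21 boxes. Hook lengths by row (left-to-right, top-to-bottom): [17, 11, 10, 7, 6, 5, 4, 3, 2, 1]; [9, 3, 2]; [8, 2, 1]; [5]; [4]; [3]; [2]; [1]. Product of hooks = 977163264000. So f^λ = 21! / 977163264000 = 51090942171709440000 / 977163264000 = 52284960.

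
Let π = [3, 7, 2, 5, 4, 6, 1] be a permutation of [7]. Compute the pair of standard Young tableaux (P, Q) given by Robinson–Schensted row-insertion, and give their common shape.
P = [1, 4, 6] / [2, 5] / [3] / [7];  Q = [1, 2, 6] / [3, 4] / [5] / [7];  common shape = (3, 2, 1, 1)

Row-insert the values π_1, π_2, … into P one at a time, bumping the leftmost entry strictly greater than the inserted value down to the next row. The recording tableau Q records, in position (i, j), the step at which that cell was added to P.
  Insert 3 (step 1): P = [3];  Q = [1]
  Insert 7 (step 2): P = [3, 7];  Q = [1, 2]
  Insert 2 (step 3): P = [2, 7] / [3];  Q = [1, 2] / [3]
  Insert 5 (step 4): P = [2, 5] / [3, 7];  Q = [1, 2] / [3, 4]
  Insert 4 (step 5): P = [2, 4] / [3, 5] / [7];  Q = [1, 2] / [3, 4] / [5]
  Insert 6 (step 6): P = [2, 4, 6] / [3, 5] / [7];  Q = [1, 2, 6] / [3, 4] / [5]
  Insert 1 (step 7): P = [1, 4, 6] / [2, 5] / [3] / [7];  Q = [1, 2, 6] / [3, 4] / [5] / [7]
Final shape: (3, 2, 1, 1).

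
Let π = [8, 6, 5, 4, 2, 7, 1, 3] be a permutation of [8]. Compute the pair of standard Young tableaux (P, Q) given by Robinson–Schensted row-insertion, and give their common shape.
P = [1, 3] / [2, 7] / [4] / [5] / [6] / [8];  Q = [1, 6] / [2, 8] / [3] / [4] / [5] / [7];  common shape = (2, 2, 1, 1, 1, 1)

Row-insert the values π_1, π_2, … into P one at a time, bumping the leftmost entry strictly greater than the inserted value down to the next row. The recording tableau Q records, in position (i, j), the step at which that cell was added to P.
  Insert 8 (step 1): P = [8];  Q = [1]
  Insert 6 (step 2): P = [6] / [8];  Q = [1] / [2]
  Insert 5 (step 3): P = [5] / [6] / [8];  Q = [1] / [2] / [3]
  Insert 4 (step 4): P = [4] / [5] / [6] / [8];  Q = [1] / [2] / [3] / [4]
  Insert 2 (step 5): P = [2] / [4] / [5] / [6] / [8];  Q = [1] / [2] / [3] / [4] / [5]
  Insert 7 (step 6): P = [2, 7] / [4] / [5] / [6] / [8];  Q = [1, 6] / [2] / [3] / [4] / [5]
  Insert 1 (step 7): P = [1, 7] / [2] / [4] / [5] / [6] / [8];  Q = [1, 6] / [2] / [3] / [4] / [5] / [7]
  Insert 3 (step 8): P = [1, 3] / [2, 7] / [4] / [5] / [6] / [8];  Q = [1, 6] / [2, 8] / [3] / [4] / [5] / [7]
Final shape: (2, 2, 1, 1, 1, 1).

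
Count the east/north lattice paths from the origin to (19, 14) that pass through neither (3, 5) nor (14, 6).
Number of paths = 655383344

Inclusion–exclusion. Total paths: C(33, 19) = 818809200. Through P₁: C(8, 3)·C(25, 16) = 114406600. Through P₂: C(20, 14)·C(13, 5) = 49884120. Since P₁ is strictly southwest of P₂, a monotone path through both must visit P₁ then P₂; paths through both = C(8, 3)·C(12, 11)·C(13, 5) = 864864. Avoid both = 818809200 − 114406600 − 49884120 + 864864 = 655383344.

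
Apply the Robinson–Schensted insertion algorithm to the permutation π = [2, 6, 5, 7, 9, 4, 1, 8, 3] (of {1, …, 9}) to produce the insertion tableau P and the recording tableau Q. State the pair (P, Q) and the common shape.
P = [1, 3, 7, 8] / [2, 4] / [5, 9] / [6];  Q = [1, 2, 4, 5] / [3, 8] / [6, 9] / [7];  common shape = (4, 2, 2, 1)

Row-insert the values π_1, π_2, … into P one at a time, bumping the leftmost entry strictly greater than the inserted value down to the next row. The recording tableau Q records, in position (i, j), the step at which that cell was added to P.
  Insert 2 (step 1): P = [2];  Q = [1]
  Insert 6 (step 2): P = [2, 6];  Q = [1, 2]
  Insert 5 (step 3): P = [2, 5] / [6];  Q = [1, 2] / [3]
  Insert 7 (step 4): P = [2, 5, 7] / [6];  Q = [1, 2, 4] / [3]
  Insert 9 (step 5): P = [2, 5, 7, 9] / [6];  Q = [1, 2, 4, 5] / [3]
  Insert 4 (step 6): P = [2, 4, 7, 9] / [5] / [6];  Q = [1, 2, 4, 5] / [3] / [6]
  Insert 1 (step 7): P = [1, 4, 7, 9] / [2] / [5] / [6];  Q = [1, 2, 4, 5] / [3] / [6] / [7]
  Insert 8 (step 8): P = [1, 4, 7, 8] / [2, 9] / [5] / [6];  Q = [1, 2, 4, 5] / [3, 8] / [6] / [7]
  Insert 3 (step 9): P = [1, 3, 7, 8] / [2, 4] / [5, 9] / [6];  Q = [1, 2, 4, 5] / [3, 8] / [6, 9] / [7]
Final shape: (4, 2, 2, 1).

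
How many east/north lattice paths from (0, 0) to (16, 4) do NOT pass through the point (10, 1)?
Number of paths = 3921

Total paths from (0, 0) to (16, 4): C(20, 16) = 4845. Paths through (10, 1): (paths (0, 0) → (10, 1)) × (paths (10, 1) → (16, 4)) = C(11, 10) · C(9, 6) = 11 · 84 = 924. Avoidance count = 4845 − 924 = 3921.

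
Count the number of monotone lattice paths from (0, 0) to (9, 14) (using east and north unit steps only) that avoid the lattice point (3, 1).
Number of paths = 708662

Total paths from (0, 0) to (9, 14): C(23, 9) = 817190. Paths through (3, 1): (paths (0, 0) → (3, 1)) × (paths (3, 1) → (9, 14)) = C(4, 3) · C(19, 6) = 4 · 27132 = 108528. Avoidance count = 817190 − 108528 = 708662.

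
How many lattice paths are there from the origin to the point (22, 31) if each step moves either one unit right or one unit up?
Number of paths = 462525733568080

A monotone lattice path from (0, 0) to (22, 31) consists of 22 east steps and 31 north steps in some order, so it is determined by which 22 of the 53 steps are east. The count is C(53, 22) = 462525733568080.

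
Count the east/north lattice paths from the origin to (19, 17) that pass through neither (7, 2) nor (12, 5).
Number of paths = 7761458904

Inclusion–exclusion. Total paths: C(36, 19) = 8597496600. Through P₁: C(9, 7)·C(27, 12) = 625818960. Through P₂: C(17, 12)·C(19, 7) = 311800944. Since P₁ is strictly southwest of P₂, a monotone path through both must visit P₁ then P₂; paths through both = C(9, 7)·C(8, 5)·C(19, 7) = 101582208. Avoid both = 8597496600 − 625818960 − 311800944 + 101582208 = 7761458904.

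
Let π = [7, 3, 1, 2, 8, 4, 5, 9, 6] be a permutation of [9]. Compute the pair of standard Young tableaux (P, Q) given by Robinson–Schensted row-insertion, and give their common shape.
P = [1, 2, 4, 5, 6] / [3, 8, 9] / [7];  Q = [1, 4, 5, 7, 8] / [2, 6, 9] / [3];  common shape = (5, 3, 1)

Row-insert the values π_1, π_2, … into P one at a time, bumping the leftmost entry strictly greater than the inserted value down to the next row. The recording tableau Q records, in position (i, j), the step at which that cell was added to P.
  Insert 7 (step 1): P = [7];  Q = [1]
  Insert 3 (step 2): P = [3] / [7];  Q = [1] / [2]
  Insert 1 (step 3): P = [1] / [3] / [7];  Q = [1] / [2] / [3]
  Insert 2 (step 4): P = [1, 2] / [3] / [7];  Q = [1, 4] / [2] / [3]
  Insert 8 (step 5): P = [1, 2, 8] / [3] / [7];  Q = [1, 4, 5] / [2] / [3]
  Insert 4 (step 6): P = [1, 2, 4] / [3, 8] / [7];  Q = [1, 4, 5] / [2, 6] / [3]
  Insert 5 (step 7): P = [1, 2, 4, 5] / [3, 8] / [7];  Q = [1, 4, 5, 7] / [2, 6] / [3]
  Insert 9 (step 8): P = [1, 2, 4, 5, 9] / [3, 8] / [7];  Q = [1, 4, 5, 7, 8] / [2, 6] / [3]
  Insert 6 (step 9): P = [1, 2, 4, 5, 6] / [3, 8, 9] / [7];  Q = [1, 4, 5, 7, 8] / [2, 6, 9] / [3]
Final shape: (5, 3, 1).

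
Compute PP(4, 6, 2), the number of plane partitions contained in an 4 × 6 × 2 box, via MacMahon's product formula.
PP(4, 6, 2) = 13860

Evaluate the triple product over i = 1..4, j = 1..6, k = 1..2. The factors are (2/1) · (3/2) · (3/2) · (4/3) · (4/3) · (5/4) · (5/4) · (6/5) · … (48 factors total). The numerators and denominators telescope so the product is an integer; carrying out the multiplication exactly gives PP(4, 6, 2) = 13860.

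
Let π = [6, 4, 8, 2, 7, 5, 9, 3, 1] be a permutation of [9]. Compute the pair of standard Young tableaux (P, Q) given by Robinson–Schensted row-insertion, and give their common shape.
P = [1, 3, 9] / [2, 5] / [4, 7] / [6] / [8];  Q = [1, 3, 7] / [2, 5] / [4, 6] / [8] / [9];  common shape = (3, 2, 2, 1, 1)

Row-insert the values π_1, π_2, … into P one at a time, bumping the leftmost entry strictly greater than the inserted value down to the next row. The recording tableau Q records, in position (i, j), the step at which that cell was added to P.
  Insert 6 (step 1): P = [6];  Q = [1]
  Insert 4 (step 2): P = [4] / [6];  Q = [1] / [2]
  Insert 8 (step 3): P = [4, 8] / [6];  Q = [1, 3] / [2]
  Insert 2 (step 4): P = [2, 8] / [4] / [6];  Q = [1, 3] / [2] / [4]
  Insert 7 (step 5): P = [2, 7] / [4, 8] / [6];  Q = [1, 3] / [2, 5] / [4]
  Insert 5 (step 6): P = [2, 5] / [4, 7] / [6, 8];  Q = [1, 3] / [2, 5] / [4, 6]
  Insert 9 (step 7): P = [2, 5, 9] / [4, 7] / [6, 8];  Q = [1, 3, 7] / [2, 5] / [4, 6]
  Insert 3 (step 8): P = [2, 3, 9] / [4, 5] / [6, 7] / [8];  Q = [1, 3, 7] / [2, 5] / [4, 6] / [8]
  Insert 1 (step 9): P = [1, 3, 9] / [2, 5] / [4, 7] / [6] / [8];  Q = [1, 3, 7] / [2, 5] / [4, 6] / [8] / [9]
Final shape: (3, 2, 2, 1, 1).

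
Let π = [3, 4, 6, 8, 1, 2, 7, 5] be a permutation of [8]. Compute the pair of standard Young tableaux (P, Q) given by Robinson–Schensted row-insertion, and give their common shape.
P = [1, 2, 5, 7] / [3, 4, 6] / [8];  Q = [1, 2, 3, 4] / [5, 6, 7] / [8];  common shape = (4, 3, 1)

Row-insert the values π_1, π_2, … into P one at a time, bumping the leftmost entry strictly greater than the inserted value down to the next row. The recording tableau Q records, in position (i, j), the step at which that cell was added to P.
  Insert 3 (step 1): P = [3];  Q = [1]
  Insert 4 (step 2): P = [3, 4];  Q = [1, 2]
  Insert 6 (step 3): P = [3, 4, 6];  Q = [1, 2, 3]
  Insert 8 (step 4): P = [3, 4, 6, 8];  Q = [1, 2, 3, 4]
  Insert 1 (step 5): P = [1, 4, 6, 8] / [3];  Q = [1, 2, 3, 4] / [5]
  Insert 2 (step 6): P = [1, 2, 6, 8] / [3, 4];  Q = [1, 2, 3, 4] / [5, 6]
  Insert 7 (step 7): P = [1, 2, 6, 7] / [3, 4, 8];  Q = [1, 2, 3, 4] / [5, 6, 7]
  Insert 5 (step 8): P = [1, 2, 5, 7] / [3, 4, 6] / [8];  Q = [1, 2, 3, 4] / [5, 6, 7] / [8]
Final shape: (4, 3, 1).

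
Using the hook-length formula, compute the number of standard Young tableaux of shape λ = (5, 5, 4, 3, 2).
# SYT of shape (5, 5, 4, 3, 2) = 19399380

Hook-length formula: f^λ = n! / Π hook(c), product over all cells c of the Young diagram. For λ = (5, 5, 4, 3, 2), n = 19 boxes. Hook lengths by row (left-to-right, top-to-bottom): [9, 8, 6, 4, 2]; [8, 7, 5, 3, 1]; [6, 5, 3, 1]; [4, 3, 1]; [2, 1]. Product of hooks = 6270566400. So f^λ = 19! / 6270566400 = 121645100408832000 / 6270566400 = 19399380.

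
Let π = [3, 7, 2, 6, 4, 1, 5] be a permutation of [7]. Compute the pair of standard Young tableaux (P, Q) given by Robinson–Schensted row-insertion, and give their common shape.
P = [1, 4, 5] / [2, 6] / [3] / [7];  Q = [1, 2, 7] / [3, 4] / [5] / [6];  common shape = (3, 2, 1, 1)

Row-insert the values π_1, π_2, … into P one at a time, bumping the leftmost entry strictly greater than the inserted value down to the next row. The recording tableau Q records, in position (i, j), the step at which that cell was added to P.
  Insert 3 (step 1): P = [3];  Q = [1]
  Insert 7 (step 2): P = [3, 7];  Q = [1, 2]
  Insert 2 (step 3): P = [2, 7] / [3];  Q = [1, 2] / [3]
  Insert 6 (step 4): P = [2, 6] / [3, 7];  Q = [1, 2] / [3, 4]
  Insert 4 (step 5): P = [2, 4] / [3, 6] / [7];  Q = [1, 2] / [3, 4] / [5]
  Insert 1 (step 6): P = [1, 4] / [2, 6] / [3] / [7];  Q = [1, 2] / [3, 4] / [5] / [6]
  Insert 5 (step 7): P = [1, 4, 5] / [2, 6] / [3] / [7];  Q = [1, 2, 7] / [3, 4] / [5] / [6]
Final shape: (3, 2, 1, 1).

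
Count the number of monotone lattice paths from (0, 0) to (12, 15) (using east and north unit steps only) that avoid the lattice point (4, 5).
Number of paths = 11870352

Total paths from (0, 0) to (12, 15): C(27, 12) = 17383860. Paths through (4, 5): (paths (0, 0) → (4, 5)) × (paths (4, 5) → (12, 15)) = C(9, 4) · C(18, 8) = 126 · 43758 = 5513508. Avoidance count = 17383860 − 5513508 = 11870352.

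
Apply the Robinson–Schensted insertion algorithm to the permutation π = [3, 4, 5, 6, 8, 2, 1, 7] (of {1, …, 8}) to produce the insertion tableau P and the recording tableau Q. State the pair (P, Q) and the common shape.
P = [1, 4, 5, 6, 7] / [2, 8] / [3];  Q = [1, 2, 3, 4, 5] / [6, 8] / [7];  common shape = (5, 2, 1)

Row-insert the values π_1, π_2, … into P one at a time, bumping the leftmost entry strictly greater than the inserted value down to the next row. The recording tableau Q records, in position (i, j), the step at which that cell was added to P.
  Insert 3 (step 1): P = [3];  Q = [1]
  Insert 4 (step 2): P = [3, 4];  Q = [1, 2]
  Insert 5 (step 3): P = [3, 4, 5];  Q = [1, 2, 3]
  Insert 6 (step 4): P = [3, 4, 5, 6];  Q = [1, 2, 3, 4]
  Insert 8 (step 5): P = [3, 4, 5, 6, 8];  Q = [1, 2, 3, 4, 5]
  Insert 2 (step 6): P = [2, 4, 5, 6, 8] / [3];  Q = [1, 2, 3, 4, 5] / [6]
  Insert 1 (step 7): P = [1, 4, 5, 6, 8] / [2] / [3];  Q = [1, 2, 3, 4, 5] / [6] / [7]
  Insert 7 (step 8): P = [1, 4, 5, 6, 7] / [2, 8] / [3];  Q = [1, 2, 3, 4, 5] / [6, 8] / [7]
Final shape: (5, 2, 1).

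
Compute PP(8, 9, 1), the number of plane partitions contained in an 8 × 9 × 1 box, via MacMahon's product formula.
PP(8, 9, 1) = 24310

Evaluate the triple product over i = 1..8, j = 1..9, k = 1..1. The factors are (2/1) · (3/2) · (4/3) · (5/4) · (6/5) · (7/6) · (8/7) · (9/8) · … (72 factors total). The numerators and denominators telescope so the product is an integer; carrying out the multiplication exactly gives PP(8, 9, 1) = 24310.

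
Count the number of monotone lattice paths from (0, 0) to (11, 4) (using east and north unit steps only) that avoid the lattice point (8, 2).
Number of paths = 915

Total paths from (0, 0) to (11, 4): C(15, 11) = 1365. Paths through (8, 2): (paths (0, 0) → (8, 2)) × (paths (8, 2) → (11, 4)) = C(10, 8) · C(5, 3) = 45 · 10 = 450. Avoidance count = 1365 − 450 = 915.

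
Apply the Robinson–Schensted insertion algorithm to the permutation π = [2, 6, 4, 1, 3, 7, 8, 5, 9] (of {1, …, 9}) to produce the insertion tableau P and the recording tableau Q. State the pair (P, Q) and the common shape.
P = [1, 3, 5, 8, 9] / [2, 4, 7] / [6];  Q = [1, 2, 6, 7, 9] / [3, 5, 8] / [4];  common shape = (5, 3, 1)

Row-insert the values π_1, π_2, … into P one at a time, bumping the leftmost entry strictly greater than the inserted value down to the next row. The recording tableau Q records, in position (i, j), the step at which that cell was added to P.
  Insert 2 (step 1): P = [2];  Q = [1]
  Insert 6 (step 2): P = [2, 6];  Q = [1, 2]
  Insert 4 (step 3): P = [2, 4] / [6];  Q = [1, 2] / [3]
  Insert 1 (step 4): P = [1, 4] / [2] / [6];  Q = [1, 2] / [3] / [4]
  Insert 3 (step 5): P = [1, 3] / [2, 4] / [6];  Q = [1, 2] / [3, 5] / [4]
  Insert 7 (step 6): P = [1, 3, 7] / [2, 4] / [6];  Q = [1, 2, 6] / [3, 5] / [4]
  Insert 8 (step 7): P = [1, 3, 7, 8] / [2, 4] / [6];  Q = [1, 2, 6, 7] / [3, 5] / [4]
  Insert 5 (step 8): P = [1, 3, 5, 8] / [2, 4, 7] / [6];  Q = [1, 2, 6, 7] / [3, 5, 8] / [4]
  Insert 9 (step 9): P = [1, 3, 5, 8, 9] / [2, 4, 7] / [6];  Q = [1, 2, 6, 7, 9] / [3, 5, 8] / [4]
Final shape: (5, 3, 1).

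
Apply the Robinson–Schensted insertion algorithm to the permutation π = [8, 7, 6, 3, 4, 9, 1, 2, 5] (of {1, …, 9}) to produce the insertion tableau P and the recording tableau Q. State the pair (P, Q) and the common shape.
P = [1, 2, 5] / [3, 4, 9] / [6] / [7] / [8];  Q = [1, 5, 6] / [2, 8, 9] / [3] / [4] / [7];  common shape = (3, 3, 1, 1, 1)

Row-insert the values π_1, π_2, … into P one at a time, bumping the leftmost entry strictly greater than the inserted value down to the next row. The recording tableau Q records, in position (i, j), the step at which that cell was added to P.
  Insert 8 (step 1): P = [8];  Q = [1]
  Insert 7 (step 2): P = [7] / [8];  Q = [1] / [2]
  Insert 6 (step 3): P = [6] / [7] / [8];  Q = [1] / [2] / [3]
  Insert 3 (step 4): P = [3] / [6] / [7] / [8];  Q = [1] / [2] / [3] / [4]
  Insert 4 (step 5): P = [3, 4] / [6] / [7] / [8];  Q = [1, 5] / [2] / [3] / [4]
  Insert 9 (step 6): P = [3, 4, 9] / [6] / [7] / [8];  Q = [1, 5, 6] / [2] / [3] / [4]
  Insert 1 (step 7): P = [1, 4, 9] / [3] / [6] / [7] / [8];  Q = [1, 5, 6] / [2] / [3] / [4] / [7]
  Insert 2 (step 8): P = [1, 2, 9] / [3, 4] / [6] / [7] / [8];  Q = [1, 5, 6] / [2, 8] / [3] / [4] / [7]
  Insert 5 (step 9): P = [1, 2, 5] / [3, 4, 9] / [6] / [7] / [8];  Q = [1, 5, 6] / [2, 8, 9] / [3] / [4] / [7]
Final shape: (3, 3, 1, 1, 1).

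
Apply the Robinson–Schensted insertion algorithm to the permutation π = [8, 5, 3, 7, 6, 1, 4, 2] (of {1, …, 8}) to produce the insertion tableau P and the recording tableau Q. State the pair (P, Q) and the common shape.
P = [1, 2] / [3, 4] / [5, 6] / [7] / [8];  Q = [1, 4] / [2, 5] / [3, 7] / [6] / [8];  common shape = (2, 2, 2, 1, 1)

Row-insert the values π_1, π_2, … into P one at a time, bumping the leftmost entry strictly greater than the inserted value down to the next row. The recording tableau Q records, in position (i, j), the step at which that cell was added to P.
  Insert 8 (step 1): P = [8];  Q = [1]
  Insert 5 (step 2): P = [5] / [8];  Q = [1] / [2]
  Insert 3 (step 3): P = [3] / [5] / [8];  Q = [1] / [2] / [3]
  Insert 7 (step 4): P = [3, 7] / [5] / [8];  Q = [1, 4] / [2] / [3]
  Insert 6 (step 5): P = [3, 6] / [5, 7] / [8];  Q = [1, 4] / [2, 5] / [3]
  Insert 1 (step 6): P = [1, 6] / [3, 7] / [5] / [8];  Q = [1, 4] / [2, 5] / [3] / [6]
  Insert 4 (step 7): P = [1, 4] / [3, 6] / [5, 7] / [8];  Q = [1, 4] / [2, 5] / [3, 7] / [6]
  Insert 2 (step 8): P = [1, 2] / [3, 4] / [5, 6] / [7] / [8];  Q = [1, 4] / [2, 5] / [3, 7] / [6] / [8]
Final shape: (2, 2, 2, 1, 1).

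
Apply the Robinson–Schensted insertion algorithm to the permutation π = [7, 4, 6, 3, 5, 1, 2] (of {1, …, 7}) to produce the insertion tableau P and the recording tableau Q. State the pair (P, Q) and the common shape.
P = [1, 2] / [3, 5] / [4, 6] / [7];  Q = [1, 3] / [2, 5] / [4, 7] / [6];  common shape = (2, 2, 2, 1)

Row-insert the values π_1, π_2, … into P one at a time, bumping the leftmost entry strictly greater than the inserted value down to the next row. The recording tableau Q records, in position (i, j), the step at which that cell was added to P.
  Insert 7 (step 1): P = [7];  Q = [1]
  Insert 4 (step 2): P = [4] / [7];  Q = [1] / [2]
  Insert 6 (step 3): P = [4, 6] / [7];  Q = [1, 3] / [2]
  Insert 3 (step 4): P = [3, 6] / [4] / [7];  Q = [1, 3] / [2] / [4]
  Insert 5 (step 5): P = [3, 5] / [4, 6] / [7];  Q = [1, 3] / [2, 5] / [4]
  Insert 1 (step 6): P = [1, 5] / [3, 6] / [4] / [7];  Q = [1, 3] / [2, 5] / [4] / [6]
  Insert 2 (step 7): P = [1, 2] / [3, 5] / [4, 6] / [7];  Q = [1, 3] / [2, 5] / [4, 7] / [6]
Final shape: (2, 2, 2, 1).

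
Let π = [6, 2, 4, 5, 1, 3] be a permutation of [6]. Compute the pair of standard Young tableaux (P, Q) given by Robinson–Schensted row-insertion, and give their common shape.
P = [1, 3, 5] / [2, 4] / [6];  Q = [1, 3, 4] / [2, 6] / [5];  common shape = (3, 2, 1)

Row-insert the values π_1, π_2, … into P one at a time, bumping the leftmost entry strictly greater than the inserted value down to the next row. The recording tableau Q records, in position (i, j), the step at which that cell was added to P.
  Insert 6 (step 1): P = [6];  Q = [1]
  Insert 2 (step 2): P = [2] / [6];  Q = [1] / [2]
  Insert 4 (step 3): P = [2, 4] / [6];  Q = [1, 3] / [2]
  Insert 5 (step 4): P = [2, 4, 5] / [6];  Q = [1, 3, 4] / [2]
  Insert 1 (step 5): P = [1, 4, 5] / [2] / [6];  Q = [1, 3, 4] / [2] / [5]
  Insert 3 (step 6): P = [1, 3, 5] / [2, 4] / [6];  Q = [1, 3, 4] / [2, 6] / [5]
Final shape: (3, 2, 1).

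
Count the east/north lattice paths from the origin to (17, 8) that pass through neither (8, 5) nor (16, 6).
Number of paths = 609345

Inclusion–exclusion. Total paths: C(25, 17) = 1081575. Through P₁: C(13, 8)·C(12, 9) = 283140. Through P₂: C(22, 16)·C(3, 1) = 223839. Since P₁ is strictly southwest of P₂, a monotone path through both must visit P₁ then P₂; paths through both = C(13, 8)·C(9, 8)·C(3, 1) = 34749. Avoid both = 1081575 − 283140 − 223839 + 34749 = 609345.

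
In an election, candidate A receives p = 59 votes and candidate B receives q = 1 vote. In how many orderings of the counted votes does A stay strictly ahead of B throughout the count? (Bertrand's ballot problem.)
Strict-lead orderings = 58

Total orderings of the 60 votes with 59 for A: C(60, 59) = 60. By the Bertrand ballot formula (Cycle Lemma / reflection principle), the number of orderings in which A is strictly ahead of B throughout is (p − q)/(p + q) · C(p + q, p) = (59 − 1)/(59 + 1) · 60 = 58.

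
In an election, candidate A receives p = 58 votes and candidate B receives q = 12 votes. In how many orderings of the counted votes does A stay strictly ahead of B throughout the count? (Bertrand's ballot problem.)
Strict-lead orderings = 6991273238456

Total orderings of the 70 votes with 58 for A: C(70, 58) = 10638894058520. By the Bertrand ballot formula (Cycle Lemma / reflection principle), the number of orderings in which A is strictly ahead of B throughout is (p − q)/(p + q) · C(p + q, p) = (58 − 12)/(58 + 12) · 10638894058520 = 6991273238456.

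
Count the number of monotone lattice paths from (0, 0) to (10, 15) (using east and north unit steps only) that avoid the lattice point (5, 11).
Number of paths = 2718392

Total paths from (0, 0) to (10, 15): C(25, 10) = 3268760. Paths through (5, 11): (paths (0, 0) → (5, 11)) × (paths (5, 11) → (10, 15)) = C(16, 5) · C(9, 5) = 4368 · 126 = 550368. Avoidance count = 3268760 − 550368 = 2718392.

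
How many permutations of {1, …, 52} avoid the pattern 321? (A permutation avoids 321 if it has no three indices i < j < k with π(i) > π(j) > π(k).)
C_52 = 29869166945772625950142417512

These 321-avoiding permutations are counted by the Catalan number C_n = (1/(n + 1)) · C(2n, n). For n = 52: C_52 = (1/53) · C(104, 52) = 1583065848125949175357548128136/53 = 29869166945772625950142417512.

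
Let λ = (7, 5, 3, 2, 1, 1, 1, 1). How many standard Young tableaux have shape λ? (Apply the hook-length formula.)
# SYT of shape (7, 5, 3, 2, 1, 1, 1, 1) = 793611000

Hook-length formula: f^λ = n! / Π hook(c), product over all cells c of the Young diagram. For λ = (7, 5, 3, 2, 1, 1, 1, 1), n = 21 boxes. Hook lengths by row (left-to-right, top-to-bottom): [14, 9, 7, 5, 4, 2, 1]; [11, 6, 4, 2, 1]; [8, 3, 1]; [6, 1]; [4]; [3]; [2]; [1]. Product of hooks = 64377815040. So f^λ = 21! / 64377815040 = 51090942171709440000 / 64377815040 = 793611000.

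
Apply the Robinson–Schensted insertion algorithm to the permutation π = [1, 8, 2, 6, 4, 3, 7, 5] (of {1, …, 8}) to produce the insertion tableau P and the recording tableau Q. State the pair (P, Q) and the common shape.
P = [1, 2, 3, 5] / [4, 7] / [6] / [8];  Q = [1, 2, 4, 7] / [3, 8] / [5] / [6];  common shape = (4, 2, 1, 1)

Row-insert the values π_1, π_2, … into P one at a time, bumping the leftmost entry strictly greater than the inserted value down to the next row. The recording tableau Q records, in position (i, j), the step at which that cell was added to P.
  Insert 1 (step 1): P = [1];  Q = [1]
  Insert 8 (step 2): P = [1, 8];  Q = [1, 2]
  Insert 2 (step 3): P = [1, 2] / [8];  Q = [1, 2] / [3]
  Insert 6 (step 4): P = [1, 2, 6] / [8];  Q = [1, 2, 4] / [3]
  Insert 4 (step 5): P = [1, 2, 4] / [6] / [8];  Q = [1, 2, 4] / [3] / [5]
  Insert 3 (step 6): P = [1, 2, 3] / [4] / [6] / [8];  Q = [1, 2, 4] / [3] / [5] / [6]
  Insert 7 (step 7): P = [1, 2, 3, 7] / [4] / [6] / [8];  Q = [1, 2, 4, 7] / [3] / [5] / [6]
  Insert 5 (step 8): P = [1, 2, 3, 5] / [4, 7] / [6] / [8];  Q = [1, 2, 4, 7] / [3, 8] / [5] / [6]
Final shape: (4, 2, 1, 1).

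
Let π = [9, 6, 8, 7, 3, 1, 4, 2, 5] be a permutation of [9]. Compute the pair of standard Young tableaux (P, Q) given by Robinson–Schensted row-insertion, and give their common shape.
P = [1, 2, 5] / [3, 4] / [6, 7] / [8] / [9];  Q = [1, 3, 9] / [2, 7] / [4, 8] / [5] / [6];  common shape = (3, 2, 2, 1, 1)

Row-insert the values π_1, π_2, … into P one at a time, bumping the leftmost entry strictly greater than the inserted value down to the next row. The recording tableau Q records, in position (i, j), the step at which that cell was added to P.
  Insert 9 (step 1): P = [9];  Q = [1]
  Insert 6 (step 2): P = [6] / [9];  Q = [1] / [2]
  Insert 8 (step 3): P = [6, 8] / [9];  Q = [1, 3] / [2]
  Insert 7 (step 4): P = [6, 7] / [8] / [9];  Q = [1, 3] / [2] / [4]
  Insert 3 (step 5): P = [3, 7] / [6] / [8] / [9];  Q = [1, 3] / [2] / [4] / [5]
  Insert 1 (step 6): P = [1, 7] / [3] / [6] / [8] / [9];  Q = [1, 3] / [2] / [4] / [5] / [6]
  Insert 4 (step 7): P = [1, 4] / [3, 7] / [6] / [8] / [9];  Q = [1, 3] / [2, 7] / [4] / [5] / [6]
  Insert 2 (step 8): P = [1, 2] / [3, 4] / [6, 7] / [8] / [9];  Q = [1, 3] / [2, 7] / [4, 8] / [5] / [6]
  Insert 5 (step 9): P = [1, 2, 5] / [3, 4] / [6, 7] / [8] / [9];  Q = [1, 3, 9] / [2, 7] / [4, 8] / [5] / [6]
Final shape: (3, 2, 2, 1, 1).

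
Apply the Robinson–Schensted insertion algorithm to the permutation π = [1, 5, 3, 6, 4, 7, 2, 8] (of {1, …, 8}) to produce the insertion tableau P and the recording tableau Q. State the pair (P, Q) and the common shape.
P = [1, 2, 4, 7, 8] / [3, 6] / [5];  Q = [1, 2, 4, 6, 8] / [3, 5] / [7];  common shape = (5, 2, 1)

Row-insert the values π_1, π_2, … into P one at a time, bumping the leftmost entry strictly greater than the inserted value down to the next row. The recording tableau Q records, in position (i, j), the step at which that cell was added to P.
  Insert 1 (step 1): P = [1];  Q = [1]
  Insert 5 (step 2): P = [1, 5];  Q = [1, 2]
  Insert 3 (step 3): P = [1, 3] / [5];  Q = [1, 2] / [3]
  Insert 6 (step 4): P = [1, 3, 6] / [5];  Q = [1, 2, 4] / [3]
  Insert 4 (step 5): P = [1, 3, 4] / [5, 6];  Q = [1, 2, 4] / [3, 5]
  Insert 7 (step 6): P = [1, 3, 4, 7] / [5, 6];  Q = [1, 2, 4, 6] / [3, 5]
  Insert 2 (step 7): P = [1, 2, 4, 7] / [3, 6] / [5];  Q = [1, 2, 4, 6] / [3, 5] / [7]
  Insert 8 (step 8): P = [1, 2, 4, 7, 8] / [3, 6] / [5];  Q = [1, 2, 4, 6, 8] / [3, 5] / [7]
Final shape: (5, 2, 1).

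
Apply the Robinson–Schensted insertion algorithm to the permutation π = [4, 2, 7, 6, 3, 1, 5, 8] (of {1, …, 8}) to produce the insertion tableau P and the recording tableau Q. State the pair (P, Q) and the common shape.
P = [1, 3, 5, 8] / [2, 6] / [4] / [7];  Q = [1, 3, 7, 8] / [2, 4] / [5] / [6];  common shape = (4, 2, 1, 1)

Row-insert the values π_1, π_2, … into P one at a time, bumping the leftmost entry strictly greater than the inserted value down to the next row. The recording tableau Q records, in position (i, j), the step at which that cell was added to P.
  Insert 4 (step 1): P = [4];  Q = [1]
  Insert 2 (step 2): P = [2] / [4];  Q = [1] / [2]
  Insert 7 (step 3): P = [2, 7] / [4];  Q = [1, 3] / [2]
  Insert 6 (step 4): P = [2, 6] / [4, 7];  Q = [1, 3] / [2, 4]
  Insert 3 (step 5): P = [2, 3] / [4, 6] / [7];  Q = [1, 3] / [2, 4] / [5]
  Insert 1 (step 6): P = [1, 3] / [2, 6] / [4] / [7];  Q = [1, 3] / [2, 4] / [5] / [6]
  Insert 5 (step 7): P = [1, 3, 5] / [2, 6] / [4] / [7];  Q = [1, 3, 7] / [2, 4] / [5] / [6]
  Insert 8 (step 8): P = [1, 3, 5, 8] / [2, 6] / [4] / [7];  Q = [1, 3, 7, 8] / [2, 4] / [5] / [6]
Final shape: (4, 2, 1, 1).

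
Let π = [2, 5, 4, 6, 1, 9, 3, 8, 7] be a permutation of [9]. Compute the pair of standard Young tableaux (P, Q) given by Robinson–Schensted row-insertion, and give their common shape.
P = [1, 3, 6, 7] / [2, 4, 8] / [5, 9];  Q = [1, 2, 4, 6] / [3, 7, 8] / [5, 9];  common shape = (4, 3, 2)

Row-insert the values π_1, π_2, … into P one at a time, bumping the leftmost entry strictly greater than the inserted value down to the next row. The recording tableau Q records, in position (i, j), the step at which that cell was added to P.
  Insert 2 (step 1): P = [2];  Q = [1]
  Insert 5 (step 2): P = [2, 5];  Q = [1, 2]
  Insert 4 (step 3): P = [2, 4] / [5];  Q = [1, 2] / [3]
  Insert 6 (step 4): P = [2, 4, 6] / [5];  Q = [1, 2, 4] / [3]
  Insert 1 (step 5): P = [1, 4, 6] / [2] / [5];  Q = [1, 2, 4] / [3] / [5]
  Insert 9 (step 6): P = [1, 4, 6, 9] / [2] / [5];  Q = [1, 2, 4, 6] / [3] / [5]
  Insert 3 (step 7): P = [1, 3, 6, 9] / [2, 4] / [5];  Q = [1, 2, 4, 6] / [3, 7] / [5]
  Insert 8 (step 8): P = [1, 3, 6, 8] / [2, 4, 9] / [5];  Q = [1, 2, 4, 6] / [3, 7, 8] / [5]
  Insert 7 (step 9): P = [1, 3, 6, 7] / [2, 4, 8] / [5, 9];  Q = [1, 2, 4, 6] / [3, 7, 8] / [5, 9]
Final shape: (4, 3, 2).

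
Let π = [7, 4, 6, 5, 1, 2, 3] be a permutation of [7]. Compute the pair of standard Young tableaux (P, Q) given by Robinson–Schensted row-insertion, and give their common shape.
P = [1, 2, 3] / [4, 5] / [6] / [7];  Q = [1, 3, 7] / [2, 6] / [4] / [5];  common shape = (3, 2, 1, 1)

Row-insert the values π_1, π_2, … into P one at a time, bumping the leftmost entry strictly greater than the inserted value down to the next row. The recording tableau Q records, in position (i, j), the step at which that cell was added to P.
  Insert 7 (step 1): P = [7];  Q = [1]
  Insert 4 (step 2): P = [4] / [7];  Q = [1] / [2]
  Insert 6 (step 3): P = [4, 6] / [7];  Q = [1, 3] / [2]
  Insert 5 (step 4): P = [4, 5] / [6] / [7];  Q = [1, 3] / [2] / [4]
  Insert 1 (step 5): P = [1, 5] / [4] / [6] / [7];  Q = [1, 3] / [2] / [4] / [5]
  Insert 2 (step 6): P = [1, 2] / [4, 5] / [6] / [7];  Q = [1, 3] / [2, 6] / [4] / [5]
  Insert 3 (step 7): P = [1, 2, 3] / [4, 5] / [6] / [7];  Q = [1, 3, 7] / [2, 6] / [4] / [5]
Final shape: (3, 2, 1, 1).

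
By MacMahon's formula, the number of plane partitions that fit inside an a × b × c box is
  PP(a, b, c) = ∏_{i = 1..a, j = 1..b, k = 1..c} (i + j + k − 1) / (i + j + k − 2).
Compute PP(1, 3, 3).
PP(1, 3, 3) = 20

Evaluate the triple product over i = 1..1, j = 1..3, k = 1..3. The factors are (2/1) · (3/2) · (4/3) · (3/2) · (4/3) · (5/4) · (4/3) · (5/4) · … (9 factors total). The numerators and denominators telescope so the product is an integer; carrying out the multiplication exactly gives PP(1, 3, 3) = 20.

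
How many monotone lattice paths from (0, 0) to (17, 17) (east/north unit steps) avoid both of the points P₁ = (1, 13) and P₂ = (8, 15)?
Number of paths = 2306598840

Inclusion–exclusion. Total paths: C(34, 17) = 2333606220. Through P₁: C(14, 1)·C(20, 16) = 67830. Through P₂: C(23, 8)·C(11, 9) = 26967270. Since P₁ is strictly southwest of P₂, a monotone path through both must visit P₁ then P₂; paths through both = C(14, 1)·C(9, 7)·C(11, 9) = 27720. Avoid both = 2333606220 − 67830 − 26967270 + 27720 = 2306598840.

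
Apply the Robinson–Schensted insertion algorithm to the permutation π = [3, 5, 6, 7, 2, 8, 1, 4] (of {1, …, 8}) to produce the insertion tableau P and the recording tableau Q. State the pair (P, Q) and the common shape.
P = [1, 4, 6, 7, 8] / [2, 5] / [3];  Q = [1, 2, 3, 4, 6] / [5, 8] / [7];  common shape = (5, 2, 1)

Row-insert the values π_1, π_2, … into P one at a time, bumping the leftmost entry strictly greater than the inserted value down to the next row. The recording tableau Q records, in position (i, j), the step at which that cell was added to P.
  Insert 3 (step 1): P = [3];  Q = [1]
  Insert 5 (step 2): P = [3, 5];  Q = [1, 2]
  Insert 6 (step 3): P = [3, 5, 6];  Q = [1, 2, 3]
  Insert 7 (step 4): P = [3, 5, 6, 7];  Q = [1, 2, 3, 4]
  Insert 2 (step 5): P = [2, 5, 6, 7] / [3];  Q = [1, 2, 3, 4] / [5]
  Insert 8 (step 6): P = [2, 5, 6, 7, 8] / [3];  Q = [1, 2, 3, 4, 6] / [5]
  Insert 1 (step 7): P = [1, 5, 6, 7, 8] / [2] / [3];  Q = [1, 2, 3, 4, 6] / [5] / [7]
  Insert 4 (step 8): P = [1, 4, 6, 7, 8] / [2, 5] / [3];  Q = [1, 2, 3, 4, 6] / [5, 8] / [7]
Final shape: (5, 2, 1).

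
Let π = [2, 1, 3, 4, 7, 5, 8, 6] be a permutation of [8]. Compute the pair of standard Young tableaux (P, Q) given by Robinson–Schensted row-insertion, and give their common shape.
P = [1, 3, 4, 5, 6] / [2, 7, 8];  Q = [1, 3, 4, 5, 7] / [2, 6, 8];  common shape = (5, 3)

Row-insert the values π_1, π_2, … into P one at a time, bumping the leftmost entry strictly greater than the inserted value down to the next row. The recording tableau Q records, in position (i, j), the step at which that cell was added to P.
  Insert 2 (step 1): P = [2];  Q = [1]
  Insert 1 (step 2): P = [1] / [2];  Q = [1] / [2]
  Insert 3 (step 3): P = [1, 3] / [2];  Q = [1, 3] / [2]
  Insert 4 (step 4): P = [1, 3, 4] / [2];  Q = [1, 3, 4] / [2]
  Insert 7 (step 5): P = [1, 3, 4, 7] / [2];  Q = [1, 3, 4, 5] / [2]
  Insert 5 (step 6): P = [1, 3, 4, 5] / [2, 7];  Q = [1, 3, 4, 5] / [2, 6]
  Insert 8 (step 7): P = [1, 3, 4, 5, 8] / [2, 7];  Q = [1, 3, 4, 5, 7] / [2, 6]
  Insert 6 (step 8): P = [1, 3, 4, 5, 6] / [2, 7, 8];  Q = [1, 3, 4, 5, 7] / [2, 6, 8]
Final shape: (5, 3).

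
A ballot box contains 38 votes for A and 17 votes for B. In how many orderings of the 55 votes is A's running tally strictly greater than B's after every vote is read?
Strict-lead orderings = 26058435108615

Total orderings of the 55 votes with 38 for A: C(55, 38) = 68248282427325. By the Bertrand ballot formula (Cycle Lemma / reflection principle), the number of orderings in which A is strictly ahead of B throughout is (p − q)/(p + q) · C(p + q, p) = (38 − 17)/(38 + 17) · 68248282427325 = 26058435108615.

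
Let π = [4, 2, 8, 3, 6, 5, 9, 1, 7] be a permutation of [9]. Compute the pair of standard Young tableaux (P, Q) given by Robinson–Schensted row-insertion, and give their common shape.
P = [1, 3, 5, 7] / [2, 6, 9] / [4] / [8];  Q = [1, 3, 5, 7] / [2, 4, 9] / [6] / [8];  common shape = (4, 3, 1, 1)

Row-insert the values π_1, π_2, … into P one at a time, bumping the leftmost entry strictly greater than the inserted value down to the next row. The recording tableau Q records, in position (i, j), the step at which that cell was added to P.
  Insert 4 (step 1): P = [4];  Q = [1]
  Insert 2 (step 2): P = [2] / [4];  Q = [1] / [2]
  Insert 8 (step 3): P = [2, 8] / [4];  Q = [1, 3] / [2]
  Insert 3 (step 4): P = [2, 3] / [4, 8];  Q = [1, 3] / [2, 4]
  Insert 6 (step 5): P = [2, 3, 6] / [4, 8];  Q = [1, 3, 5] / [2, 4]
  Insert 5 (step 6): P = [2, 3, 5] / [4, 6] / [8];  Q = [1, 3, 5] / [2, 4] / [6]
  Insert 9 (step 7): P = [2, 3, 5, 9] / [4, 6] / [8];  Q = [1, 3, 5, 7] / [2, 4] / [6]
  Insert 1 (step 8): P = [1, 3, 5, 9] / [2, 6] / [4] / [8];  Q = [1, 3, 5, 7] / [2, 4] / [6] / [8]
  Insert 7 (step 9): P = [1, 3, 5, 7] / [2, 6, 9] / [4] / [8];  Q = [1, 3, 5, 7] / [2, 4, 9] / [6] / [8]
Final shape: (4, 3, 1, 1).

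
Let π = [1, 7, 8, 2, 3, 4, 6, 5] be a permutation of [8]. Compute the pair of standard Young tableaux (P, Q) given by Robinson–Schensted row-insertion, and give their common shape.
P = [1, 2, 3, 4, 5] / [6, 8] / [7];  Q = [1, 2, 3, 6, 7] / [4, 5] / [8];  common shape = (5, 2, 1)

Row-insert the values π_1, π_2, … into P one at a time, bumping the leftmost entry strictly greater than the inserted value down to the next row. The recording tableau Q records, in position (i, j), the step at which that cell was added to P.
  Insert 1 (step 1): P = [1];  Q = [1]
  Insert 7 (step 2): P = [1, 7];  Q = [1, 2]
  Insert 8 (step 3): P = [1, 7, 8];  Q = [1, 2, 3]
  Insert 2 (step 4): P = [1, 2, 8] / [7];  Q = [1, 2, 3] / [4]
  Insert 3 (step 5): P = [1, 2, 3] / [7, 8];  Q = [1, 2, 3] / [4, 5]
  Insert 4 (step 6): P = [1, 2, 3, 4] / [7, 8];  Q = [1, 2, 3, 6] / [4, 5]
  Insert 6 (step 7): P = [1, 2, 3, 4, 6] / [7, 8];  Q = [1, 2, 3, 6, 7] / [4, 5]
  Insert 5 (step 8): P = [1, 2, 3, 4, 5] / [6, 8] / [7];  Q = [1, 2, 3, 6, 7] / [4, 5] / [8]
Final shape: (5, 2, 1).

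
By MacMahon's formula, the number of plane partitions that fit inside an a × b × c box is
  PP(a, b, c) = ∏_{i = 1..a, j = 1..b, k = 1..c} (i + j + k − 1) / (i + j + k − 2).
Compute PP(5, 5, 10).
PP(5, 5, 10) = 9095857138368

Evaluate the triple product over i = 1..5, j = 1..5, k = 1..10. The factors are (2/1) · (3/2) · (4/3) · (5/4) · (6/5) · (7/6) · (8/7) · (9/8) · … (250 factors total). The numerators and denominators telescope so the product is an integer; carrying out the multiplication exactly gives PP(5, 5, 10) = 9095857138368.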